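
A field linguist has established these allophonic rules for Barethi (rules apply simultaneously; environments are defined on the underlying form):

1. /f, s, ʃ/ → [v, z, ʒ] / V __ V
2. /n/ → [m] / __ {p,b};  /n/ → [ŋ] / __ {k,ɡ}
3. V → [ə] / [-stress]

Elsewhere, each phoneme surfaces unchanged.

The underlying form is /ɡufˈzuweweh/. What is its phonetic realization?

[ɡəfˈzuwəwəh]

/u/ (between /ɡ/ and /f/) occurs in an unstressed syllable → [ə] by rule 3.
/f/ — between /u/ and /z/; rule 1 does not apply here → [f].
/u/ (between /z/ and /w/) fails the environment for rule 3, so it stays [u].
/e/ — between /w/ and /w/, in an unstressed syllable — surfaces as [ə] (rule 3).
/e/ (between /w/ and /h/): in an unstressed syllable, so rule 3 applies → [ə].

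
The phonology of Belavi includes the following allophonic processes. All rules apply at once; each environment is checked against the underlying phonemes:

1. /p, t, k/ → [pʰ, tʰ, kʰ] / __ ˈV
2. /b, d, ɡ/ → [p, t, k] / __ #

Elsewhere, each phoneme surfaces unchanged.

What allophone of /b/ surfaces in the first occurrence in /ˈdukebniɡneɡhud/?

[b]

/b/ (between /e/ and /n/) is in the target of rule 2 but the environment (word-finally) is not met → [b].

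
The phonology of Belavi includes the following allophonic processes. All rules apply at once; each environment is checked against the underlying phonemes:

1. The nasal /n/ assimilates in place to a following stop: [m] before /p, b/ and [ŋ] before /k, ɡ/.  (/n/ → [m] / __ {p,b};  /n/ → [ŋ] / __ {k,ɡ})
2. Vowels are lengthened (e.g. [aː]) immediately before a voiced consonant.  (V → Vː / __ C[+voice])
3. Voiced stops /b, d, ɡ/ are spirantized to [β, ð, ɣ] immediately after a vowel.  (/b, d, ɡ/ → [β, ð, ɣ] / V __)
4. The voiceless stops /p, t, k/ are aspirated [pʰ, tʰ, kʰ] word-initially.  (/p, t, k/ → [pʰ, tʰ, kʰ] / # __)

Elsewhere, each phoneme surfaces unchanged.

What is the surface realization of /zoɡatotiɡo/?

[zoːɣatotiːɣo]

/z/ — not in any rule's target class → [z].
/o/ (between /z/ and /ɡ/) occurs before a voiced consonant → [oː] by rule 2.
/ɡ/ meets the environment for rule 3 (immediately after a vowel) → [ɣ].
/a/ — between /ɡ/ and /t/; rule 2 does not apply here → [a].
/t/ — between /a/ and /o/; rule 4 does not apply here → [t].
/o/ — between /t/ and /t/; rule 2 does not apply here → [o].
/t/ (between /o/ and /i/) is in the target of rule 4 but the environment (word-initially) is not met → [t].
/i/ (between /t/ and /ɡ/): before a voiced consonant, so rule 2 applies → [iː].
/ɡ/ (between /i/ and /o/): immediately after a vowel, so rule 3 applies → [ɣ].
/o/ — word-final; rule 2 does not apply here → [o].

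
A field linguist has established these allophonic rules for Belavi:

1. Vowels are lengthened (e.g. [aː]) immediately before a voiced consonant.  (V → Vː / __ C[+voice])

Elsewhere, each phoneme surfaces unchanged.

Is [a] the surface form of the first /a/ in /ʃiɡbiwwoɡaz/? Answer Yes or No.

No

Rule 1 applies to /a/ (between /ɡ/ and /z/: before a voiced consonant) → [aː].
The actual realization is [aː], not [a].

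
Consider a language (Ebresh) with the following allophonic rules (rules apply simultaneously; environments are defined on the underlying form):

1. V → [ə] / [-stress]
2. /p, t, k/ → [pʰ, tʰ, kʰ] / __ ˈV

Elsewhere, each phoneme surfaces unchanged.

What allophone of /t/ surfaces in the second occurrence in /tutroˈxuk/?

/t/ — between /u/ and /r/; rule 2 does not apply here → [t].

[t]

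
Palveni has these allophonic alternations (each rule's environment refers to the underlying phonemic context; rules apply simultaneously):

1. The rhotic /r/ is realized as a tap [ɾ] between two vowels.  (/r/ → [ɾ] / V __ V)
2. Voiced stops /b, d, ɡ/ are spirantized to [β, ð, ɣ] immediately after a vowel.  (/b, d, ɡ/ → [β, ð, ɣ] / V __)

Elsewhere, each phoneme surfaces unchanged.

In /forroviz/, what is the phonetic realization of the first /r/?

[r]

/r/ (between /o/ and /r/): rule 1 targets it, but not between two vowels → unchanged [r].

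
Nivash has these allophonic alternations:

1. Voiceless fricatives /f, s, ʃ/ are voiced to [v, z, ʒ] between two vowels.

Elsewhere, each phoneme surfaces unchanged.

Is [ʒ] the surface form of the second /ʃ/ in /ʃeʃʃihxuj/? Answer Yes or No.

/ʃ/ — between /e/ and /ʃ/; rule 1 does not apply here → [ʃ].
The actual realization is [ʃ], not [ʒ].

No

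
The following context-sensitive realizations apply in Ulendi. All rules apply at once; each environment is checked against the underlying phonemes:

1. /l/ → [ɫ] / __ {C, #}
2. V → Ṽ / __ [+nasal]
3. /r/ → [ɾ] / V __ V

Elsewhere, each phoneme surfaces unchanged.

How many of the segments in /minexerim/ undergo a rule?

Segments that undergo a rule: /i/ → [ĩ] (rule 2); /r/ → [ɾ] (rule 3); /i/ → [ĩ] (rule 2).
All other segments surface unchanged.

3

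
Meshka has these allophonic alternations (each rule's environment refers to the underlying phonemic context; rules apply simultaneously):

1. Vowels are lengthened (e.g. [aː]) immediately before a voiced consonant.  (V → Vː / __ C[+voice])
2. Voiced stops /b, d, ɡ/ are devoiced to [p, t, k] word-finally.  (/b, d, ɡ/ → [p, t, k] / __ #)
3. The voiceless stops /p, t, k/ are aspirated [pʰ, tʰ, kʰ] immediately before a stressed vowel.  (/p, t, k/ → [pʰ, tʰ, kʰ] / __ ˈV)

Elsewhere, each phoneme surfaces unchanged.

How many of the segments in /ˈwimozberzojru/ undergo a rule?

Segments that undergo a rule: /i/ → [iː] (rule 1); /o/ → [oː] (rule 1); /e/ → [eː] (rule 1); /o/ → [oː] (rule 1).
All other segments surface unchanged.

4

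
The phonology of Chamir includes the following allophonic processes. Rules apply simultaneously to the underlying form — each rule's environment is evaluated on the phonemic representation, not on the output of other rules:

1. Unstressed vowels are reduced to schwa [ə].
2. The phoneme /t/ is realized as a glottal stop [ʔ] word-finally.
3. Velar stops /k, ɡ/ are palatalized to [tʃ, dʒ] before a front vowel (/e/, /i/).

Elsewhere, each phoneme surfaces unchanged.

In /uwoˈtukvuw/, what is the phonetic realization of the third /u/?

/u/ (between /v/ and /w/): in an unstressed syllable, so rule 1 applies → [ə].

[ə]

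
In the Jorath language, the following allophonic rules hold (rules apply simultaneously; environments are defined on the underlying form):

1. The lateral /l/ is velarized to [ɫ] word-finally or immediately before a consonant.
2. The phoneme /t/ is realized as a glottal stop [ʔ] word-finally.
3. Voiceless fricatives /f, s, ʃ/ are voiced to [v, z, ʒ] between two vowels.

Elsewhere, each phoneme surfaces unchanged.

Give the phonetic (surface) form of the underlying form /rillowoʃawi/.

[riɫlowoʒawi]

/r/ stays [r].
/i/ (between /r/ and /l/) is unaffected → [i].
Rule 1 applies to /l/ (between /i/ and /l/: word-finally or immediately before a consonant) → [ɫ].
/l/ (between /l/ and /o/) fails the environment for rule 1, so it stays [l].
/o/ — not in any rule's target class → [o].
/w/ (between /o/ and /o/) is unaffected → [w].
/o/ (between /w/ and /ʃ/) is unaffected → [o].
/ʃ/ (between /o/ and /a/) occurs between two vowels → [ʒ] by rule 3.
/a/ — not in any rule's target class → [a].
/w/ stays [w].
/i/ (word-final): no rule targets it → [i].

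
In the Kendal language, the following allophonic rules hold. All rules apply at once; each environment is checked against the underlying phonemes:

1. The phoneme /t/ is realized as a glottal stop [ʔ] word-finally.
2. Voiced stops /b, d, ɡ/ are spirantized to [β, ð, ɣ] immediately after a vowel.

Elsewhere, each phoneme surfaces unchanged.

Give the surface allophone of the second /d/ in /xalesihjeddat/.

[d]

/d/ (between /d/ and /a/): rule 2 targets it, but not immediately after a vowel → unchanged [d].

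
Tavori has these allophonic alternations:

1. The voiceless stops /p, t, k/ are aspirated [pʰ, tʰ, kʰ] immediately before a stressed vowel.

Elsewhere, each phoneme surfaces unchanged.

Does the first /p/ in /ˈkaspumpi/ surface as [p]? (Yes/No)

/p/ (between /s/ and /u/): rule 1 targets it, but not immediately before a stressed vowel → unchanged [p].
The actual realization is [p], which matches [p].

Yes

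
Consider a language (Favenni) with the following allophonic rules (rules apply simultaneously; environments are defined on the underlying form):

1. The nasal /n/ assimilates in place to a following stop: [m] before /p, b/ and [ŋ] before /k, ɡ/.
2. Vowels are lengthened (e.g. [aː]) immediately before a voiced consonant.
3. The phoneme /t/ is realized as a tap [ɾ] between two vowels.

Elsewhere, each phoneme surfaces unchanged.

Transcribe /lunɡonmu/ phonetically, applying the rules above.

[luːŋɡoːnmu]

/u/ meets the environment for rule 2 (before a voiced consonant) → [uː].
Rule 1 applies to /n/ (between /u/ and /ɡ/: before a labial or velar stop) → [ŋ].
Rule 2 applies to /o/ (between /ɡ/ and /n/: before a voiced consonant) → [oː].
/n/ (between /o/ and /m/): rule 1 targets it, but not before a labial or velar stop → unchanged [n].
/u/ (word-final) fails the environment for rule 2, so it stays [u].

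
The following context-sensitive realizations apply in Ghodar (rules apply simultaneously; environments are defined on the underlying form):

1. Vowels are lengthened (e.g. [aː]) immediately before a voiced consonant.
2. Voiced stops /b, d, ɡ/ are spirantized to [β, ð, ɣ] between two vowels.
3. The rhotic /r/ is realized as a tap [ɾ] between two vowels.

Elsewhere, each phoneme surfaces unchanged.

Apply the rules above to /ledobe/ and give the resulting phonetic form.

/l/ — not in any rule's target class → [l].
/e/ (between /l/ and /d/): before a voiced consonant, so rule 1 applies → [eː].
Rule 2 applies to /d/ (between /e/ and /o/: between two vowels) → [ð].
/o/ (between /d/ and /b/) occurs before a voiced consonant → [oː] by rule 1.
/b/ (between /o/ and /e/): between two vowels, so rule 2 applies → [β].
/e/ (word-final): rule 1 targets it, but not before a voiced consonant → unchanged [e].

[leːðoːβe]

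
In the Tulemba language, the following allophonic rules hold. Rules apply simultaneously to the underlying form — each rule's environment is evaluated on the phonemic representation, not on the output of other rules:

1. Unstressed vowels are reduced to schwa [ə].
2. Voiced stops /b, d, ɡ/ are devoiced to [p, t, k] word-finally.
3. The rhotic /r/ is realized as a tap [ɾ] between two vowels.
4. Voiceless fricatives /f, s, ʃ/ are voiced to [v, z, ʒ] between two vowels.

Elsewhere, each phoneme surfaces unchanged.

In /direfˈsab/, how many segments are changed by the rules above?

4

Segments that undergo a rule: /i/ → [ə] (rule 1); /r/ → [ɾ] (rule 3); /e/ → [ə] (rule 1); /b/ → [p] (rule 2).
All other segments surface unchanged.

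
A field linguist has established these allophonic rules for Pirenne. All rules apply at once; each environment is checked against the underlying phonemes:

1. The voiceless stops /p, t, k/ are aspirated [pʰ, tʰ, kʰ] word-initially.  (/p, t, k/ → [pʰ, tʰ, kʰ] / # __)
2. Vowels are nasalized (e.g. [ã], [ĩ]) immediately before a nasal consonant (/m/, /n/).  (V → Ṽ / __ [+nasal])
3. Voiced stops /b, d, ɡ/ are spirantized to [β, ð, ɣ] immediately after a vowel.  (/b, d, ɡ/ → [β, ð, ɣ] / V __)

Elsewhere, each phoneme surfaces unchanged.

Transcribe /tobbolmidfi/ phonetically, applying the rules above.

[tʰoβbolmiðfi]

/t/ — word-initial, word-initially — surfaces as [tʰ] (rule 1).
/o/ — between /t/ and /b/; rule 2 does not apply here → [o].
/b/ (between /o/ and /b/) occurs immediately after a vowel → [β] by rule 3.
/b/ (between /b/ and /o/): rule 3 targets it, but not immediately after a vowel → unchanged [b].
/o/ — between /b/ and /l/; rule 2 does not apply here → [o].
/l/ (between /o/ and /m/): no rule targets it → [l].
/m/ (between /l/ and /i/): no rule targets it → [m].
/i/ (between /m/ and /d/) is in the target of rule 2 but the environment (before a nasal consonant) is not met → [i].
/d/ meets the environment for rule 3 (immediately after a vowel) → [ð].
/f/ (between /d/ and /i/) is unaffected → [f].
/i/ (word-final) fails the environment for rule 2, so it stays [i].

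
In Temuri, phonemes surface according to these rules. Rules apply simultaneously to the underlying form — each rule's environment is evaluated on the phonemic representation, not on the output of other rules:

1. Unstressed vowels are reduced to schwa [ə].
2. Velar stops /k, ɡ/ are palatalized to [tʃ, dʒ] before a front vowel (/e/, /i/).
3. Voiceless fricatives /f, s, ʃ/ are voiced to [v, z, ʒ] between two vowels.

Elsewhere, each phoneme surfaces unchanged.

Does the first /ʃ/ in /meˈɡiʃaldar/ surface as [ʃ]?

/ʃ/ (between /i/ and /a/) occurs between two vowels → [ʒ] by rule 3.
The actual realization is [ʒ], not [ʃ].

No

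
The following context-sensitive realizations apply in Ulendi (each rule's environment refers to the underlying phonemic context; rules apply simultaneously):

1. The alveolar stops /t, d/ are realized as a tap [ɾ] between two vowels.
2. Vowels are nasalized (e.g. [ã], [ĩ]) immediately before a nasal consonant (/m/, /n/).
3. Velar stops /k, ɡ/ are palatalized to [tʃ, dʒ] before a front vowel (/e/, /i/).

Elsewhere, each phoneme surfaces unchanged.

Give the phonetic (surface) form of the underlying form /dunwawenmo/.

/d/ — word-initial; rule 1 does not apply here → [d].
/u/ — between /d/ and /n/, before a nasal consonant — surfaces as [ũ] (rule 2).
/n/ — not in any rule's target class → [n].
/w/ — not in any rule's target class → [w].
/a/ — between /w/ and /w/; rule 2 does not apply here → [a].
/w/ stays [w].
/e/ (between /w/ and /n/) occurs before a nasal consonant → [ẽ] by rule 2.
/n/ stays [n].
/m/ (between /n/ and /o/) is unaffected → [m].
/o/ (word-final) fails the environment for rule 2, so it stays [o].

[dũnwawẽnmo]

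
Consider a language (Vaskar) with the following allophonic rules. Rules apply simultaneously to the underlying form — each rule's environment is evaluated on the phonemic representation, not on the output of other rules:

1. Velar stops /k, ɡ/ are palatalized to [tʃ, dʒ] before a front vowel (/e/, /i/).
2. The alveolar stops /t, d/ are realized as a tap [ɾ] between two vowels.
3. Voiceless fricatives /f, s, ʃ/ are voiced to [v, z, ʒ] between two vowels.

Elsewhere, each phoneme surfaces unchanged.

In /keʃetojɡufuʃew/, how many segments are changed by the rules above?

5

Segments that undergo a rule: /k/ → [tʃ] (rule 1); /ʃ/ → [ʒ] (rule 3); /t/ → [ɾ] (rule 2); /f/ → [v] (rule 3); /ʃ/ → [ʒ] (rule 3).
All other segments surface unchanged.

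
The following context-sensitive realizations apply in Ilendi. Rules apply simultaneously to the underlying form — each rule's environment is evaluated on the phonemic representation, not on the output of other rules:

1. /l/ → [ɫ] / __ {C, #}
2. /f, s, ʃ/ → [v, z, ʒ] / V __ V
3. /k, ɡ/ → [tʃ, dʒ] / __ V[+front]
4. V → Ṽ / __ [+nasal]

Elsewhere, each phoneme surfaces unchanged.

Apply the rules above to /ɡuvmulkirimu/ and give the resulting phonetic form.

[ɡuvmuɫtʃirĩmu]

/ɡ/ (word-initial): rule 3 targets it, but not before a front vowel → unchanged [ɡ].
/u/ (between /ɡ/ and /v/): rule 4 targets it, but not before a nasal consonant → unchanged [u].
/v/ (between /u/ and /m/): no rule targets it → [v].
/m/ (between /v/ and /u/) is unaffected → [m].
/u/ (between /m/ and /l/): rule 4 targets it, but not before a nasal consonant → unchanged [u].
Rule 1 applies to /l/ (between /u/ and /k/: word-finally or immediately before a consonant) → [ɫ].
/k/ meets the environment for rule 3 (before a front vowel) → [tʃ].
/i/ (between /k/ and /r/) is in the target of rule 4 but the environment (before a nasal consonant) is not met → [i].
/r/ — not in any rule's target class → [r].
/i/ (between /r/ and /m/): before a nasal consonant, so rule 4 applies → [ĩ].
/m/ stays [m].
/u/ (word-final): rule 4 targets it, but not before a nasal consonant → unchanged [u].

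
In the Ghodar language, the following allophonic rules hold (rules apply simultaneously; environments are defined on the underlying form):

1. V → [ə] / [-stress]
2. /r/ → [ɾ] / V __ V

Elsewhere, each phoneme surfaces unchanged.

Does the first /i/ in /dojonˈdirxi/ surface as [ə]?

/i/ — between /d/ and /r/; rule 1 does not apply here → [i].
The actual realization is [i], not [ə].

No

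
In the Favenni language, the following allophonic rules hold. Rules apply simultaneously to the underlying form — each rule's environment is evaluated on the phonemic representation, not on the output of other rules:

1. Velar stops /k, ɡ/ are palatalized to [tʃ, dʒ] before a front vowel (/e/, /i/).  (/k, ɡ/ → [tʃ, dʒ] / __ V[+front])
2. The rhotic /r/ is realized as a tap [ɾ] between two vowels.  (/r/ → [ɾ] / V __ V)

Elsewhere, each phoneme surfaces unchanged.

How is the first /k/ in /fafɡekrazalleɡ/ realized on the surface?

[k]

/k/ (between /e/ and /r/) is in the target of rule 1 but the environment (before a front vowel) is not met → [k].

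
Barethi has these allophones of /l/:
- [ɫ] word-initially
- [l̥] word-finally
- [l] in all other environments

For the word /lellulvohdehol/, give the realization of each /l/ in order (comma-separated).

Occurrence 1 (position 1): word-initially → [ɫ].
Occurrence 2 (position 3): no conditioning environment matches → elsewhere allophone [l].
Occurrence 3 (position 4): no conditioning environment matches → elsewhere allophone [l].
Occurrence 4 (position 6): no conditioning environment matches → elsewhere allophone [l].
Occurrence 5 (position 14): word-finally → [l̥].

[ɫ], [l], [l], [l], [l̥]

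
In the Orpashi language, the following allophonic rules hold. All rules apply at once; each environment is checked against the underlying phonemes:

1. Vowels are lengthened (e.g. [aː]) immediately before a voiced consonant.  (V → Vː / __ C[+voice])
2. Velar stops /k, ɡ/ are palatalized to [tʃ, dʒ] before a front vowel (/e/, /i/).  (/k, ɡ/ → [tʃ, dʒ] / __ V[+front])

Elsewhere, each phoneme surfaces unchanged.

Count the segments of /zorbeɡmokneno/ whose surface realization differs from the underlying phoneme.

3

Segments that undergo a rule: /o/ → [oː] (rule 1); /e/ → [eː] (rule 1); /e/ → [eː] (rule 1).
All other segments surface unchanged.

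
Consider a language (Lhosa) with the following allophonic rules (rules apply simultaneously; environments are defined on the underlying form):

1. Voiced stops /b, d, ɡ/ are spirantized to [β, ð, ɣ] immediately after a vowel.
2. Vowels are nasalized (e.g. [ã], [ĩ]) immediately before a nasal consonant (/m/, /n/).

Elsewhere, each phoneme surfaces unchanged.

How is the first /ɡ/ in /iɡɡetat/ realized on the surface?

/ɡ/ (between /i/ and /ɡ/) occurs immediately after a vowel → [ɣ] by rule 1.

[ɣ]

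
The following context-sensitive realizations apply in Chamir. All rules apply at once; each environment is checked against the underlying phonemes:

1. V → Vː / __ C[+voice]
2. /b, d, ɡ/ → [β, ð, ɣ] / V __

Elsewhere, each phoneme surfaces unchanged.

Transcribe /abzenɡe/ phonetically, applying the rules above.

/a/ (word-initial): before a voiced consonant, so rule 1 applies → [aː].
/b/ (between /a/ and /z/) occurs immediately after a vowel → [β] by rule 2.
/z/ (between /b/ and /e/): no rule targets it → [z].
/e/ — between /z/ and /n/, before a voiced consonant — surfaces as [eː] (rule 1).
/n/ (between /e/ and /ɡ/) is unaffected → [n].
/ɡ/ — between /n/ and /e/; rule 2 does not apply here → [ɡ].
/e/ (word-final) fails the environment for rule 1, so it stays [e].

[aːβzeːnɡe]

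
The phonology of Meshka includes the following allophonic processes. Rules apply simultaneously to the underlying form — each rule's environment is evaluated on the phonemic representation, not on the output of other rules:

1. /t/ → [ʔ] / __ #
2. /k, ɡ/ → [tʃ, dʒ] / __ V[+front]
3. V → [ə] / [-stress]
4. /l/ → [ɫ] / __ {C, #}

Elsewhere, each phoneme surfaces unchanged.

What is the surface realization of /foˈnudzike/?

/f/ (word-initial): no rule targets it → [f].
/o/ — between /f/ and /n/, in an unstressed syllable — surfaces as [ə] (rule 3).
/n/ stays [n].
/u/ (between /n/ and /d/) is in the target of rule 3 but the environment (in an unstressed syllable) is not met → [u].
/d/ (between /u/ and /z/): no rule targets it → [d].
/z/ — not in any rule's target class → [z].
Rule 3 applies to /i/ (between /z/ and /k/: in an unstressed syllable) → [ə].
/k/ (between /i/ and /e/): before a front vowel, so rule 2 applies → [tʃ].
/e/ (word-final): in an unstressed syllable, so rule 3 applies → [ə].

[fəˈnudzətʃə]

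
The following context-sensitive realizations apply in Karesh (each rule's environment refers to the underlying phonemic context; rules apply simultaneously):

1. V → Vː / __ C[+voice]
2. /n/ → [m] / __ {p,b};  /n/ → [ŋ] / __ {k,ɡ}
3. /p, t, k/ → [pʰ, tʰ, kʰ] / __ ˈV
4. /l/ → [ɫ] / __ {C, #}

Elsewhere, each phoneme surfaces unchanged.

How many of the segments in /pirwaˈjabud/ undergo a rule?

4

Segments that undergo a rule: /i/ → [iː] (rule 1); /a/ → [aː] (rule 1); /a/ → [aː] (rule 1); /u/ → [uː] (rule 1).
All other segments surface unchanged.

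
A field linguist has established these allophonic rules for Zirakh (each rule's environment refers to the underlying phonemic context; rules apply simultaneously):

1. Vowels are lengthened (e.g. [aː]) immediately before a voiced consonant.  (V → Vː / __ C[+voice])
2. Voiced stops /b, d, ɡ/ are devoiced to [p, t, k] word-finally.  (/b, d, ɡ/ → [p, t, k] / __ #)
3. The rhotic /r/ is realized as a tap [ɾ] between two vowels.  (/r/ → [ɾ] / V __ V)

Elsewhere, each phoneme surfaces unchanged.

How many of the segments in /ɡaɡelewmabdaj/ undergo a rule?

Segments that undergo a rule: /a/ → [aː] (rule 1); /e/ → [eː] (rule 1); /e/ → [eː] (rule 1); /a/ → [aː] (rule 1); /a/ → [aː] (rule 1).
All other segments surface unchanged.

5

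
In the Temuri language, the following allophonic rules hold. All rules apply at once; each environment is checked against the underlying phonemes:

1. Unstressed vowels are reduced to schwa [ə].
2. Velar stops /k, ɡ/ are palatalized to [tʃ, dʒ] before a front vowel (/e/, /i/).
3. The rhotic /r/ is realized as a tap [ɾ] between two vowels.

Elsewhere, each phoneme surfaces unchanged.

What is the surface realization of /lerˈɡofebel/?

[lərˈɡofəbəl]

/l/ — not in any rule's target class → [l].
/e/ meets the environment for rule 1 (in an unstressed syllable) → [ə].
/r/ (between /e/ and /ɡ/) fails the environment for rule 3, so it stays [r].
/ɡ/ (between /r/ and /o/): rule 2 targets it, but not before a front vowel → unchanged [ɡ].
/o/ — between /ɡ/ and /f/; rule 1 does not apply here → [o].
/f/ (between /o/ and /e/): no rule targets it → [f].
Rule 1 applies to /e/ (between /f/ and /b/: in an unstressed syllable) → [ə].
/b/ (between /e/ and /e/): no rule targets it → [b].
/e/ (between /b/ and /l/): in an unstressed syllable, so rule 1 applies → [ə].
/l/ (word-final): no rule targets it → [l].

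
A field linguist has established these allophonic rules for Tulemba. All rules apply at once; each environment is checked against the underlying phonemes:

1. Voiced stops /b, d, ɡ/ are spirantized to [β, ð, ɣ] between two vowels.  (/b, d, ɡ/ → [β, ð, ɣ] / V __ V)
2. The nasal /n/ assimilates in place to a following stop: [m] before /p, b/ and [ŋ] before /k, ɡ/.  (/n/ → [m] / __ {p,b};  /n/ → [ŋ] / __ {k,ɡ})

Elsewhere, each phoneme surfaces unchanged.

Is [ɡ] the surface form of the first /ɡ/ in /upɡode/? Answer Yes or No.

Yes

/ɡ/ — between /p/ and /o/; rule 1 does not apply here → [ɡ].
The actual realization is [ɡ], which matches [ɡ].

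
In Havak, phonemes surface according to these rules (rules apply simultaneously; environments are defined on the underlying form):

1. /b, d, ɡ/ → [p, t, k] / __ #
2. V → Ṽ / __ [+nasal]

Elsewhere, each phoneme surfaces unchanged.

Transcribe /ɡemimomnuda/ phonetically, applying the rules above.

/ɡ/ (word-initial): rule 1 targets it, but not word-finally → unchanged [ɡ].
/e/ (between /ɡ/ and /m/): before a nasal consonant, so rule 2 applies → [ẽ].
/i/ — between /m/ and /m/, before a nasal consonant — surfaces as [ĩ] (rule 2).
/o/ — between /m/ and /m/, before a nasal consonant — surfaces as [õ] (rule 2).
/u/ (between /n/ and /d/): rule 2 targets it, but not before a nasal consonant → unchanged [u].
/d/ (between /u/ and /a/) fails the environment for rule 1, so it stays [d].
/a/ (word-final) fails the environment for rule 2, so it stays [a].

[ɡẽmĩmõmnuda]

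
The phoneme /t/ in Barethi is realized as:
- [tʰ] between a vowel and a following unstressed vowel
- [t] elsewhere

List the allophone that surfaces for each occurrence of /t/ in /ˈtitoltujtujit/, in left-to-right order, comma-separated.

Occurrence 1 (position 1): no conditioning environment matches → elsewhere allophone [t].
Occurrence 2 (position 3): between a vowel and a following unstressed vowel → [tʰ].
Occurrence 3 (position 6): no conditioning environment matches → elsewhere allophone [t].
Occurrence 4 (position 9): no conditioning environment matches → elsewhere allophone [t].
Occurrence 5 (position 13): no conditioning environment matches → elsewhere allophone [t].

[t], [tʰ], [t], [t], [t]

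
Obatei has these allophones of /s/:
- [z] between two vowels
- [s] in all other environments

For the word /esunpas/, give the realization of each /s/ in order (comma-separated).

[z], [s]

Occurrence 1 (position 2): between two vowels → [z].
Occurrence 2 (position 7): no conditioning environment matches → elsewhere allophone [s].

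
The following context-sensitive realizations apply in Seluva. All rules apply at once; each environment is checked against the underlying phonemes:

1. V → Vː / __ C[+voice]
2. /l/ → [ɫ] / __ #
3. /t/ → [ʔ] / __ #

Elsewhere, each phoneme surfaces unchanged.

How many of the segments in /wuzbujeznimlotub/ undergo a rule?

5

Segments that undergo a rule: /u/ → [uː] (rule 1); /u/ → [uː] (rule 1); /e/ → [eː] (rule 1); /i/ → [iː] (rule 1); /u/ → [uː] (rule 1).
All other segments surface unchanged.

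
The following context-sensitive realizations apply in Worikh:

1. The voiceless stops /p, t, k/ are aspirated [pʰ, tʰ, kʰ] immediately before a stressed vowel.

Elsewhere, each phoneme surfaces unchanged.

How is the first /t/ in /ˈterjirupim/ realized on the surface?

[tʰ]

/t/ (word-initial): immediately before a stressed vowel, so rule 1 applies → [tʰ].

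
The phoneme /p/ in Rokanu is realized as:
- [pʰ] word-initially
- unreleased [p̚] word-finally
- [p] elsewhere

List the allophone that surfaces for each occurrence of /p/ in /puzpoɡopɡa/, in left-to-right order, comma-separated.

[pʰ], [p], [p]

Occurrence 1 (position 1): word-initially → [pʰ].
Occurrence 2 (position 4): no conditioning environment matches → elsewhere allophone [p].
Occurrence 3 (position 8): no conditioning environment matches → elsewhere allophone [p].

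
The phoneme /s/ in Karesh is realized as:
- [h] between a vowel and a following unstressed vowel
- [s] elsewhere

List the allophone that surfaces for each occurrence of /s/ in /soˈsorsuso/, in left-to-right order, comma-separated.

Occurrence 1 (position 1): no conditioning environment matches → elsewhere allophone [s].
Occurrence 2 (position 3): no conditioning environment matches → elsewhere allophone [s].
Occurrence 3 (position 6): no conditioning environment matches → elsewhere allophone [s].
Occurrence 4 (position 8): between a vowel and a following unstressed vowel → [h].

[s], [s], [s], [h]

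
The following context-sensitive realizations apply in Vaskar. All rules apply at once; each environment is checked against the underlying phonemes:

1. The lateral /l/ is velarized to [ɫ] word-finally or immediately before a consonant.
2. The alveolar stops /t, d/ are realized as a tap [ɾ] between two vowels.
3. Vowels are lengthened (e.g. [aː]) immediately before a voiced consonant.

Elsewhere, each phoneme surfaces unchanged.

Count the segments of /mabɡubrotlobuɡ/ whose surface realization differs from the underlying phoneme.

Segments that undergo a rule: /a/ → [aː] (rule 3); /u/ → [uː] (rule 3); /o/ → [oː] (rule 3); /u/ → [uː] (rule 3).
All other segments surface unchanged.

4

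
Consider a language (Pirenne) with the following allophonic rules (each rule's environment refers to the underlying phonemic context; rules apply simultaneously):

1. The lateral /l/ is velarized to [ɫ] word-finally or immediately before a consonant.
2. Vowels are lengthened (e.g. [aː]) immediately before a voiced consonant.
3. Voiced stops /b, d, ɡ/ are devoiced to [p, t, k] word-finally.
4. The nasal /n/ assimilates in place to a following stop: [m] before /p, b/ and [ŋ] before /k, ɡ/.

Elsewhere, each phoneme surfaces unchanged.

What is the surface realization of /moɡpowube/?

[moːɡpoːwuːbe]

/m/ (word-initial) is unaffected → [m].
/o/ — between /m/ and /ɡ/, before a voiced consonant — surfaces as [oː] (rule 2).
/ɡ/ (between /o/ and /p/) is in the target of rule 3 but the environment (word-finally) is not met → [ɡ].
/p/ stays [p].
Rule 2 applies to /o/ (between /p/ and /w/: before a voiced consonant) → [oː].
/w/ (between /o/ and /u/) is unaffected → [w].
/u/ meets the environment for rule 2 (before a voiced consonant) → [uː].
/b/ (between /u/ and /e/): rule 3 targets it, but not word-finally → unchanged [b].
/e/ (word-final): rule 2 targets it, but not before a voiced consonant → unchanged [e].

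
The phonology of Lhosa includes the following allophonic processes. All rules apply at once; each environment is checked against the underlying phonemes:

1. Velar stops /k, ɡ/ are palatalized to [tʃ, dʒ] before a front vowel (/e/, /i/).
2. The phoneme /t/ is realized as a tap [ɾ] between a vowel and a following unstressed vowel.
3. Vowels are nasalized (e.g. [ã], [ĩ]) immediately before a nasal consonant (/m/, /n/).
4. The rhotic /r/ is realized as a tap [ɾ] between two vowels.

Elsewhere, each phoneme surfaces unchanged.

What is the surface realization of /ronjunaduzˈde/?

[rõnjũnaduzˈde]

/r/ — word-initial; rule 4 does not apply here → [r].
/o/ (between /r/ and /n/) occurs before a nasal consonant → [õ] by rule 3.
/n/ stays [n].
/j/ (between /n/ and /u/) is unaffected → [j].
/u/ (between /j/ and /n/) occurs before a nasal consonant → [ũ] by rule 3.
/n/ (between /u/ and /a/) is unaffected → [n].
/a/ (between /n/ and /d/) is in the target of rule 3 but the environment (before a nasal consonant) is not met → [a].
/d/ stays [d].
/u/ (between /d/ and /z/) is in the target of rule 3 but the environment (before a nasal consonant) is not met → [u].
/z/ (between /u/ and /d/) is unaffected → [z].
/d/ (between /z/ and /e/): no rule targets it → [d].
/e/ (word-final): rule 3 targets it, but not before a nasal consonant → unchanged [e].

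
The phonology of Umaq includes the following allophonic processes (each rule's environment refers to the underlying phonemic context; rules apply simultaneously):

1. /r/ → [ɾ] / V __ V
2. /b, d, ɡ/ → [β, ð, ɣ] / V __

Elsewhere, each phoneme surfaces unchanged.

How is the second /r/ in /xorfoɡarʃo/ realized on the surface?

[r]

/r/ (between /a/ and /ʃ/): rule 1 targets it, but not between two vowels → unchanged [r].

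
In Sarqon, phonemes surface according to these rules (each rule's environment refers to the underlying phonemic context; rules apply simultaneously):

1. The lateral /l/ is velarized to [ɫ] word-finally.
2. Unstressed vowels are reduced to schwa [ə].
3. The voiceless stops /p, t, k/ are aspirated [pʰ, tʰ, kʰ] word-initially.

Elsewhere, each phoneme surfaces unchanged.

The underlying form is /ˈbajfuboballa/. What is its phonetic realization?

[ˈbajfəbəbəllə]

/b/ stays [b].
/a/ (between /b/ and /j/) fails the environment for rule 2, so it stays [a].
/j/ (between /a/ and /f/) is unaffected → [j].
/f/ (between /j/ and /u/): no rule targets it → [f].
/u/ (between /f/ and /b/) occurs in an unstressed syllable → [ə] by rule 2.
/b/ — not in any rule's target class → [b].
Rule 2 applies to /o/ (between /b/ and /b/: in an unstressed syllable) → [ə].
/b/ — not in any rule's target class → [b].
/a/ meets the environment for rule 2 (in an unstressed syllable) → [ə].
/l/ (between /a/ and /l/): rule 1 targets it, but not word-finally → unchanged [l].
/l/ (between /l/ and /a/) fails the environment for rule 1, so it stays [l].
/a/ (word-final) occurs in an unstressed syllable → [ə] by rule 2.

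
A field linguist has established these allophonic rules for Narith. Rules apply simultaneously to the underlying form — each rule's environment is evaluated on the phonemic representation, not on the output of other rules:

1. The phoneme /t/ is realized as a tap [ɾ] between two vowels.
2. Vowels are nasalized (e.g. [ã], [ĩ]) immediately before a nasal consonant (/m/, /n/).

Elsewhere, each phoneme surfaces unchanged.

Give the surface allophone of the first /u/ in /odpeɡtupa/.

/u/ (between /t/ and /p/): rule 2 targets it, but not before a nasal consonant → unchanged [u].

[u]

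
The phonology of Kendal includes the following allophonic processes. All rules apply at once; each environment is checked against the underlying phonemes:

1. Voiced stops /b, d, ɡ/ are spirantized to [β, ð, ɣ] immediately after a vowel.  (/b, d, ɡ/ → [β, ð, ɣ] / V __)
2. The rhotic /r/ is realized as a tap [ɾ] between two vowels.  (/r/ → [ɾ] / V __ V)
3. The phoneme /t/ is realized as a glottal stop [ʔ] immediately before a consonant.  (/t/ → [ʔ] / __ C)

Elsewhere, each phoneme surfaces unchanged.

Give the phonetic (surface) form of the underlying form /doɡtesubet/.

[doɣtesuβet]

/d/ (word-initial) is in the target of rule 1 but the environment (immediately after a vowel) is not met → [d].
/o/ (between /d/ and /ɡ/) is unaffected → [o].
/ɡ/ (between /o/ and /t/): immediately after a vowel, so rule 1 applies → [ɣ].
/t/ (between /ɡ/ and /e/): rule 3 targets it, but not immediately before a consonant → unchanged [t].
/e/ — not in any rule's target class → [e].
/s/ stays [s].
/u/ (between /s/ and /b/): no rule targets it → [u].
/b/ meets the environment for rule 1 (immediately after a vowel) → [β].
/e/ (between /b/ and /t/) is unaffected → [e].
/t/ (word-final) fails the environment for rule 3, so it stays [t].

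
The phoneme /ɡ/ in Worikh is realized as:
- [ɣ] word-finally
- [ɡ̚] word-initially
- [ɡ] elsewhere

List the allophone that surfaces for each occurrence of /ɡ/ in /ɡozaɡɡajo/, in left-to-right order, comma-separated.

Occurrence 1 (position 1): word-initially → [ɡ̚].
Occurrence 2 (position 5): no conditioning environment matches → elsewhere allophone [ɡ].
Occurrence 3 (position 6): no conditioning environment matches → elsewhere allophone [ɡ].

[ɡ̚], [ɡ], [ɡ]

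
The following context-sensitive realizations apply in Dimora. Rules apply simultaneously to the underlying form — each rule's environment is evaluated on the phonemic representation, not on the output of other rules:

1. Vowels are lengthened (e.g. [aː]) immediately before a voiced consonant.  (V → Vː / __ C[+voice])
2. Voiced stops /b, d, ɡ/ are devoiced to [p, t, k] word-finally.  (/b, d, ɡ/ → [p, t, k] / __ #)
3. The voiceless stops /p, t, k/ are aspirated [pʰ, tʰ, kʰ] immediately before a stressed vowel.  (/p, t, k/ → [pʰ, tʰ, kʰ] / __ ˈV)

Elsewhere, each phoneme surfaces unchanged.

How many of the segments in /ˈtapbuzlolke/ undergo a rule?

Segments that undergo a rule: /t/ → [tʰ] (rule 3); /u/ → [uː] (rule 1); /o/ → [oː] (rule 1).
All other segments surface unchanged.

3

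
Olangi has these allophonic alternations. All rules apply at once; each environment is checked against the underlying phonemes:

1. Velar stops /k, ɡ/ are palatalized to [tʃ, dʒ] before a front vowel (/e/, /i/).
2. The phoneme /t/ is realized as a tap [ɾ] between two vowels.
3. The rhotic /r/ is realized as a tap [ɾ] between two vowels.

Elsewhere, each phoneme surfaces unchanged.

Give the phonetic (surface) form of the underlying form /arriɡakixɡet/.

/r/ (between /a/ and /r/) fails the environment for rule 3, so it stays [r].
/r/ (between /r/ and /i/) fails the environment for rule 3, so it stays [r].
/ɡ/ (between /i/ and /a/) is in the target of rule 1 but the environment (before a front vowel) is not met → [ɡ].
/k/ (between /a/ and /i/): before a front vowel, so rule 1 applies → [tʃ].
/ɡ/ (between /x/ and /e/): before a front vowel, so rule 1 applies → [dʒ].
/t/ (word-final) is in the target of rule 2 but the environment (between two vowels) is not met → [t].

[arriɡatʃixdʒet]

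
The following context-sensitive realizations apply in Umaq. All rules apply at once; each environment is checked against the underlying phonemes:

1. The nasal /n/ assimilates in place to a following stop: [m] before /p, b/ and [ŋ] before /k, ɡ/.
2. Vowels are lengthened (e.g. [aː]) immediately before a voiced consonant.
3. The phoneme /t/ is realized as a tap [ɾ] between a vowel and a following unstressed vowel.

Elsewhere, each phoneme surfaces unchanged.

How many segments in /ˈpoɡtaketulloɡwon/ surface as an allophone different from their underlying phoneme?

5

Segments that undergo a rule: /o/ → [oː] (rule 2); /t/ → [ɾ] (rule 3); /u/ → [uː] (rule 2); /o/ → [oː] (rule 2); /o/ → [oː] (rule 2).
All other segments surface unchanged.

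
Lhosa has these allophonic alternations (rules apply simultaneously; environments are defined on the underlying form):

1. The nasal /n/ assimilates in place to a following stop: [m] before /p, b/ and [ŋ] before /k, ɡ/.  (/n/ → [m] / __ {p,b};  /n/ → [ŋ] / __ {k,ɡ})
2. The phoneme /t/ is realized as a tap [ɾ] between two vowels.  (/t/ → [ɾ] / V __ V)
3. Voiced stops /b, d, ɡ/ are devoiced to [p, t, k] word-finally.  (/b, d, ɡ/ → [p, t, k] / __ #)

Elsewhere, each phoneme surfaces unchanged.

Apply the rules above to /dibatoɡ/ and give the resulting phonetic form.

[dibaɾok]

/d/ — word-initial; rule 3 does not apply here → [d].
/i/ (between /d/ and /b/): no rule targets it → [i].
/b/ (between /i/ and /a/) fails the environment for rule 3, so it stays [b].
/a/ stays [a].
/t/ (between /a/ and /o/) occurs between two vowels → [ɾ] by rule 2.
/o/ (between /t/ and /ɡ/) is unaffected → [o].
/ɡ/ (word-final): word-finally, so rule 3 applies → [k].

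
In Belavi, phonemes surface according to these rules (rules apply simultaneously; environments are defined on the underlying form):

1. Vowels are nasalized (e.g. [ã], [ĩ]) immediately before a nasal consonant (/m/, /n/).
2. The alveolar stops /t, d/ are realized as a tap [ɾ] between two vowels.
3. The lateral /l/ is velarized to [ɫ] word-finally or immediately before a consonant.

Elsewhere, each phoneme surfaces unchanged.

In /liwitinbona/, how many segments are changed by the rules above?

3

Segments that undergo a rule: /t/ → [ɾ] (rule 2); /i/ → [ĩ] (rule 1); /o/ → [õ] (rule 1).
All other segments surface unchanged.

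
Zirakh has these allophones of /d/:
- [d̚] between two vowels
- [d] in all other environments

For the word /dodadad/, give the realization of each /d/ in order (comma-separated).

Occurrence 1 (position 1): no conditioning environment matches → elsewhere allophone [d].
Occurrence 2 (position 3): between two vowels → [d̚].
Occurrence 3 (position 5): between two vowels → [d̚].
Occurrence 4 (position 7): no conditioning environment matches → elsewhere allophone [d].

[d], [d̚], [d̚], [d]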